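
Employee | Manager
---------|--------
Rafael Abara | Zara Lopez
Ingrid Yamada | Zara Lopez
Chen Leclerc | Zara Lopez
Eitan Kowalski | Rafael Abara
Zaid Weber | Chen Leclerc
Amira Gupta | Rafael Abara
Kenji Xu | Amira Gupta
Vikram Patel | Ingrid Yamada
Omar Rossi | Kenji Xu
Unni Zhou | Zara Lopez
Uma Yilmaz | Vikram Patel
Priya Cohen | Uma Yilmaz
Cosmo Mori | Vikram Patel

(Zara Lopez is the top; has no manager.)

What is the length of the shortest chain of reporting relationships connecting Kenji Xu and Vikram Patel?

5

Kenji Xu is 3 levels below Zara Lopez, and Vikram Patel is 2 levels below Zara Lopez (their lowest common manager). The shortest path runs up from Kenji Xu to Zara Lopez and back down to Vikram Patel: 3 + 2 = 5 links.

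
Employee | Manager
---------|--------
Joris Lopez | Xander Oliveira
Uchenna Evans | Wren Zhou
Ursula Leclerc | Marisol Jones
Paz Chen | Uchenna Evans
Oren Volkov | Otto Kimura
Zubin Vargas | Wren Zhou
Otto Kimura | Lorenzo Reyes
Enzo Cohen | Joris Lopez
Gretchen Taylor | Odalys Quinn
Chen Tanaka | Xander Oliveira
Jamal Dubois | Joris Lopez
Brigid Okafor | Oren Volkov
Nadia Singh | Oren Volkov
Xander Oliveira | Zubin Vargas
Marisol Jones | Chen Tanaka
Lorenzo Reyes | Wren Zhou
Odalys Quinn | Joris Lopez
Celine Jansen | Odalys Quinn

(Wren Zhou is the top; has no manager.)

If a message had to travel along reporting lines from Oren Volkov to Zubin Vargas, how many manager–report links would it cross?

Oren Volkov is 3 levels below Wren Zhou, and Zubin Vargas is 1 level below Wren Zhou (their lowest common manager). The shortest path runs up from Oren Volkov to Wren Zhou and back down to Zubin Vargas: 3 + 1 = 4 links.

4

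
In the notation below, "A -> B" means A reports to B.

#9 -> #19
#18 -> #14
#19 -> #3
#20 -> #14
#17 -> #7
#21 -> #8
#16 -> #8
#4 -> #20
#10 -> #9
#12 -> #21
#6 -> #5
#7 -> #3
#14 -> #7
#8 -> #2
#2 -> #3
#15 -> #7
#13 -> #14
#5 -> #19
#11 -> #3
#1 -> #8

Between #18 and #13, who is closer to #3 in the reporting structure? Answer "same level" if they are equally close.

same level

Both #18 and #13 are 3 levels below #3.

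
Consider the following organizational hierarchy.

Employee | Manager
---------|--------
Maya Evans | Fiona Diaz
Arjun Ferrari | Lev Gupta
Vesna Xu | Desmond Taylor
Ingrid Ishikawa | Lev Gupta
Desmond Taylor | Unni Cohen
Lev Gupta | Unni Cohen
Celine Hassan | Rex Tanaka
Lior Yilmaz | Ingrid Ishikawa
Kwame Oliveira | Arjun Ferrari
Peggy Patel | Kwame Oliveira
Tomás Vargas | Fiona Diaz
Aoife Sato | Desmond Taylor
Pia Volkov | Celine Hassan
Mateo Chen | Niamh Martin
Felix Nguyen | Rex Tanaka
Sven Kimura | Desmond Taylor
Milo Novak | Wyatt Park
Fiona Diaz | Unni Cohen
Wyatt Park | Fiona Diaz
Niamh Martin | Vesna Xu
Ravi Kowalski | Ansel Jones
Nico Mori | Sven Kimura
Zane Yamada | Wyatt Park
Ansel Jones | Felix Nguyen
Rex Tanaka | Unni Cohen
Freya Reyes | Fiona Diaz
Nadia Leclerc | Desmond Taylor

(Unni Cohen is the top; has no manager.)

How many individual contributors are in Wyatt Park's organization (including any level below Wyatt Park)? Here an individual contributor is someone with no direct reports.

The people in Wyatt Park's organization with no one reporting to them are Zane Yamada, Milo Novak. That is 2.

2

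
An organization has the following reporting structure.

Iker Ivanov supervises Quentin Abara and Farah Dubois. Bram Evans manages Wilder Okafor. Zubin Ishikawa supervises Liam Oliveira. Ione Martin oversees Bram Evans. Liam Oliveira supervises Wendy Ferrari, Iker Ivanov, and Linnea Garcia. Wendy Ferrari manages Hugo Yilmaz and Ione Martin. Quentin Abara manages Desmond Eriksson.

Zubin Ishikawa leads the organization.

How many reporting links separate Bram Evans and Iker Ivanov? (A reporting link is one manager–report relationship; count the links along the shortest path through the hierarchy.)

Bram Evans is 3 levels below Liam Oliveira, and Iker Ivanov is 1 level below Liam Oliveira (their lowest common manager). The shortest path runs up from Bram Evans to Liam Oliveira and back down to Iker Ivanov: 3 + 1 = 4 links.

4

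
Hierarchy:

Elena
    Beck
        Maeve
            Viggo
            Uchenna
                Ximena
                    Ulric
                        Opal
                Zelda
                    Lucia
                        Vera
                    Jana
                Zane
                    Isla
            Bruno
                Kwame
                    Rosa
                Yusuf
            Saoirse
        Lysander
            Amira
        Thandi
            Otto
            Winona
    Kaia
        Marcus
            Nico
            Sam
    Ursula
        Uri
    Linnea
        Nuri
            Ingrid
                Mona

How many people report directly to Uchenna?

3

Uchenna directly manages Ximena, Zelda, Zane. That is 3 direct reports.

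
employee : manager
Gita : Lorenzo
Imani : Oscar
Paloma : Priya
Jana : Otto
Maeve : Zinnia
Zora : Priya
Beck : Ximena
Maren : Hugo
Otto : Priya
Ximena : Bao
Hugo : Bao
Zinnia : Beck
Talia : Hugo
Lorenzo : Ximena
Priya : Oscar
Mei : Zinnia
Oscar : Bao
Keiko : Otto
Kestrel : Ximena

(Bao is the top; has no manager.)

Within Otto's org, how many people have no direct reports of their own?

The people in Otto's organization with no one reporting to them are Keiko, Jana. That is 2.

2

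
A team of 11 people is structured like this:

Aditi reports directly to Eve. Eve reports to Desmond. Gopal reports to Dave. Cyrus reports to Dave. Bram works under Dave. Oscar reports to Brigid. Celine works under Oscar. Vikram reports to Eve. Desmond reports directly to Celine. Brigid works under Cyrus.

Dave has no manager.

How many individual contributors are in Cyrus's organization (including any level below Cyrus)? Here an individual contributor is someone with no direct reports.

2

The people in Cyrus's organization with no one reporting to them are Vikram, Aditi. That is 2.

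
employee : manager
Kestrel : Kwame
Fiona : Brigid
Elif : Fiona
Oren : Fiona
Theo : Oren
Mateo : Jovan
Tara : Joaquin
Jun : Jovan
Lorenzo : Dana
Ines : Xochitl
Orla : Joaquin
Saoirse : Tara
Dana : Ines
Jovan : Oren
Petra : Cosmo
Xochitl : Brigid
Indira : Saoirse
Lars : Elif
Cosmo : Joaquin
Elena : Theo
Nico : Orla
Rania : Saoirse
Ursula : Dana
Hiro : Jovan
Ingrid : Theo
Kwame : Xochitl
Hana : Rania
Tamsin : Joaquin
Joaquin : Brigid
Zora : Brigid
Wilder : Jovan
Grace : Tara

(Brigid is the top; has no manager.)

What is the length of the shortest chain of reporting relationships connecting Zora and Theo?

Zora is 1 level below Brigid, and Theo is 3 levels below Brigid (their lowest common manager). The shortest path runs up from Zora to Brigid and back down to Theo: 1 + 3 = 4 links.

4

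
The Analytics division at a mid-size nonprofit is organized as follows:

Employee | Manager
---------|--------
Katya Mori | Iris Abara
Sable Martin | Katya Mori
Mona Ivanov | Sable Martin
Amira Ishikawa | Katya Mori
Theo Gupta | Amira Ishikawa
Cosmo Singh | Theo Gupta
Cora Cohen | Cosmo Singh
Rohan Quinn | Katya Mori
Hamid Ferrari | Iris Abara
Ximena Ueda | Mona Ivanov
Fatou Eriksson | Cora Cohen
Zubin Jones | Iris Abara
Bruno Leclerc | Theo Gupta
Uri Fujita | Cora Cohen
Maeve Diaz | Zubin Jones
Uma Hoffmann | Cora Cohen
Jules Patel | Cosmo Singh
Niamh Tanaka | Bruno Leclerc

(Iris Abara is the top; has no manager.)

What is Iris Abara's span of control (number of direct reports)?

Iris Abara directly manages Katya Mori, Hamid Ferrari, Zubin Jones. That is 3 direct reports.

3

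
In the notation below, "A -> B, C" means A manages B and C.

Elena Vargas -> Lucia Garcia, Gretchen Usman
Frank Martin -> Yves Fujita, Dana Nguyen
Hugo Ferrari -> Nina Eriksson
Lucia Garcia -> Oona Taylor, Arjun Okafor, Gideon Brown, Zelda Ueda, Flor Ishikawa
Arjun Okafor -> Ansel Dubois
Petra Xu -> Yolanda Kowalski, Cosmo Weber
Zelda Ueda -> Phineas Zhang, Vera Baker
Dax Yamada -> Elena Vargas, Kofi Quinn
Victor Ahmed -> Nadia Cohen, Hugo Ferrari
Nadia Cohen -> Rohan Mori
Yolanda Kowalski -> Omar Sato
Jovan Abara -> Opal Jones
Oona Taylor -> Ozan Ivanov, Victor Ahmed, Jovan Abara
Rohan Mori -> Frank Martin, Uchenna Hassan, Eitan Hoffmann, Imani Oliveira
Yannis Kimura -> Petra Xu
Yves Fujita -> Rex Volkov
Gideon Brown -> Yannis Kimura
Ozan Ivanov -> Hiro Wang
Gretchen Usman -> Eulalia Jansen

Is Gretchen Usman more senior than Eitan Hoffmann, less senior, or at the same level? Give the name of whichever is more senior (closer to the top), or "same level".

Gretchen Usman

Gretchen Usman is 2 levels below Dax Yamada; Eitan Hoffmann is 7. Gretchen Usman is higher.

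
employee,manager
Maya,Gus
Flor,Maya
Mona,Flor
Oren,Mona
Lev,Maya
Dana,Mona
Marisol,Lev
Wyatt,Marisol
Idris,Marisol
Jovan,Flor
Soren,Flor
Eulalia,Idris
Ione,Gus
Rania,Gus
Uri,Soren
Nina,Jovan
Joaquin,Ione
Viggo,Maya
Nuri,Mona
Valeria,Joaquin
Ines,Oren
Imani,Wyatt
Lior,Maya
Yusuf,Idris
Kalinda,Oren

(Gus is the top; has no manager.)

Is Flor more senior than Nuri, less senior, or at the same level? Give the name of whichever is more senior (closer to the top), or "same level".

Flor

Flor is 2 levels below Gus; Nuri is 4. Flor is higher.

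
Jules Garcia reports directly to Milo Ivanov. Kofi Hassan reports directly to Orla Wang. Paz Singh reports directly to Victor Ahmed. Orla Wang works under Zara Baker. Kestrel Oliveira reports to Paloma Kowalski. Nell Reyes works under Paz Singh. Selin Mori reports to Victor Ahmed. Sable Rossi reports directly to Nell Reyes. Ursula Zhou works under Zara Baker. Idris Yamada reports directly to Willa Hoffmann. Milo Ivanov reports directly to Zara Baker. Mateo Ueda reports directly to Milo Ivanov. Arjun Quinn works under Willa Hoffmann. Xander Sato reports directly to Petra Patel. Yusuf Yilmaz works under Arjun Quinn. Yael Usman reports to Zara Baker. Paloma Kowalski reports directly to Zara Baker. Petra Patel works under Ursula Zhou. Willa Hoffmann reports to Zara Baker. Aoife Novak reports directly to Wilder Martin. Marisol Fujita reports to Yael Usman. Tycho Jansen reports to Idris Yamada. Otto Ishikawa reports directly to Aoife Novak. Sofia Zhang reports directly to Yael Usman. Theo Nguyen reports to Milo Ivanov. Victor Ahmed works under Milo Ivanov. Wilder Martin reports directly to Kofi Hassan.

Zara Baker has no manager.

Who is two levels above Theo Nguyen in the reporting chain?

Zara Baker

Theo Nguyen reports to Milo Ivanov, and Milo Ivanov reports to Zara Baker. So Theo Nguyen's skip-level manager is Zara Baker.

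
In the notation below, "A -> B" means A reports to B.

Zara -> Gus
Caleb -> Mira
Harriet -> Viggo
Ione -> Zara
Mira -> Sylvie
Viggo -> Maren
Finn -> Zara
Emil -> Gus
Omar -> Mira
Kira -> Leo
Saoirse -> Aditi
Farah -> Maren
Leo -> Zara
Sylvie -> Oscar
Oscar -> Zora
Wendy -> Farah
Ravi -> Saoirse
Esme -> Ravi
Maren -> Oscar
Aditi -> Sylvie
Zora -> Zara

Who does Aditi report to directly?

Sylvie

Aditi reports directly to Sylvie.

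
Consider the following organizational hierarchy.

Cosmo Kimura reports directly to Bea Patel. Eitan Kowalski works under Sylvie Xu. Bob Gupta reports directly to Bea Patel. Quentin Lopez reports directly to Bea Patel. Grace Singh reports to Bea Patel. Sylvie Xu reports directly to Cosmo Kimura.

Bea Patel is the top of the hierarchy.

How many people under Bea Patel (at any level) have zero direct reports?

4

The people in Bea Patel's organization with no one reporting to them are Eitan Kowalski, Grace Singh, Quentin Lopez, Bob Gupta. That is 4.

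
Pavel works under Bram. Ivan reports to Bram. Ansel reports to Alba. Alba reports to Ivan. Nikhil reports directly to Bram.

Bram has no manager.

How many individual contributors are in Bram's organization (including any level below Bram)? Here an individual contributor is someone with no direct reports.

The people in Bram's organization with no one reporting to them are Nikhil, Pavel, Ansel. That is 3.

3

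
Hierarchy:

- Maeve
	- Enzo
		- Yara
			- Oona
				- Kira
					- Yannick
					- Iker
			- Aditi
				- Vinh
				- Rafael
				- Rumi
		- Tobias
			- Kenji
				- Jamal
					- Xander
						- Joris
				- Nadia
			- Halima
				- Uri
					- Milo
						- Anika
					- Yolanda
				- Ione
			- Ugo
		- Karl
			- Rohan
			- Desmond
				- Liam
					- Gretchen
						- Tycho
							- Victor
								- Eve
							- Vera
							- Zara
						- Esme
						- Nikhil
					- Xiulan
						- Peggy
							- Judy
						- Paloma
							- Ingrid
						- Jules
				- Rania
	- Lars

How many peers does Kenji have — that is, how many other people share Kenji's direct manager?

2

Kenji reports to Tobias. Tobias's other direct reports are Halima, Ugo — 2 peers.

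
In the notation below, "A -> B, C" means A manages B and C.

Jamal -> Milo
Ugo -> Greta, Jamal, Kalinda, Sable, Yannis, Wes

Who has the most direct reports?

Direct-report counts: Ugo has 6; Jamal has 1. The largest is 6, held by Ugo.

Ugo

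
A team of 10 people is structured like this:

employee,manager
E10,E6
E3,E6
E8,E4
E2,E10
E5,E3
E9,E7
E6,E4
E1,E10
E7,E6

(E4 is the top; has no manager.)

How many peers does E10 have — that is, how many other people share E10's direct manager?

2

E10 reports to E6. E6's other direct reports are E3, E7 — 2 peers.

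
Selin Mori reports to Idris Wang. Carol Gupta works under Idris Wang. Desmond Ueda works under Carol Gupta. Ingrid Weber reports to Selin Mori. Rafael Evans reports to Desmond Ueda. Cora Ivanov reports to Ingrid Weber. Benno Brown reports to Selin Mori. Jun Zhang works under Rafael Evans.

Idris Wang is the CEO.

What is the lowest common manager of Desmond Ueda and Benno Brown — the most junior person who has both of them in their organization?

Desmond Ueda's chain of managers is Carol Gupta, Idris Wang. Benno Brown's chain of managers is Selin Mori, Idris Wang. The first manager that appears in both chains is Idris Wang.

Idris Wang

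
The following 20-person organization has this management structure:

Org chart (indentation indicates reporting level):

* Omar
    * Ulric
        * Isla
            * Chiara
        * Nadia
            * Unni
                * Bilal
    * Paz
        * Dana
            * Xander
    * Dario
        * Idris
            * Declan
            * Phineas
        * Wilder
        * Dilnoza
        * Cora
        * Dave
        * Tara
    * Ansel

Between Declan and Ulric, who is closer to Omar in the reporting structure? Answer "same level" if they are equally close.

Ulric

Declan is 3 levels below Omar; Ulric is 1. Ulric is higher.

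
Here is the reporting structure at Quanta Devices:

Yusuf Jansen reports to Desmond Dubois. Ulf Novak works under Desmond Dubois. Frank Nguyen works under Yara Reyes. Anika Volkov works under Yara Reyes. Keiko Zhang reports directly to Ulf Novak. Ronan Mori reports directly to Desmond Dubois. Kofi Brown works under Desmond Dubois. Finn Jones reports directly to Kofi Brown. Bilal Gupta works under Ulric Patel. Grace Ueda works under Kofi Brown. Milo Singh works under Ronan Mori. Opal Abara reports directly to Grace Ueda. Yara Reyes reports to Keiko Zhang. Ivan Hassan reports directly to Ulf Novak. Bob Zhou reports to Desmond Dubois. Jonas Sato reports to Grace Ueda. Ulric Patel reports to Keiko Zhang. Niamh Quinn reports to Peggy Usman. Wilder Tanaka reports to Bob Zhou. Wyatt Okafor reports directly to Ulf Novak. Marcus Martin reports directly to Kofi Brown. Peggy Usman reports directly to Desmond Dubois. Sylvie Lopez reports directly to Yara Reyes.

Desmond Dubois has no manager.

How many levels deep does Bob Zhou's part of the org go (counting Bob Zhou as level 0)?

The longest chain under Bob Zhou runs Bob Zhou → Wilder Tanaka, which is 1 level below Bob Zhou.

1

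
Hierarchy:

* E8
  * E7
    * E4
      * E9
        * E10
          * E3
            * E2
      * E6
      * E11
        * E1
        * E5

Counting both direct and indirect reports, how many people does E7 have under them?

E7 directly manages E4. Under E4: E11, E5, E1, E6, E9, E10, E3, E2 (8). That's 9 in total.

9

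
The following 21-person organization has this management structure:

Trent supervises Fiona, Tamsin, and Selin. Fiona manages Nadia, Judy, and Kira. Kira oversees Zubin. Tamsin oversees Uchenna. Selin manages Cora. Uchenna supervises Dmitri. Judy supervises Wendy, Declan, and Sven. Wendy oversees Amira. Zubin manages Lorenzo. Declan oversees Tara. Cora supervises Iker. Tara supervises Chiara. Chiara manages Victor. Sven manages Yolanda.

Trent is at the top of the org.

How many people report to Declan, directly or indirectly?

3

Declan directly manages Tara. Under Tara: Chiara, Victor (2). That's 3 in total.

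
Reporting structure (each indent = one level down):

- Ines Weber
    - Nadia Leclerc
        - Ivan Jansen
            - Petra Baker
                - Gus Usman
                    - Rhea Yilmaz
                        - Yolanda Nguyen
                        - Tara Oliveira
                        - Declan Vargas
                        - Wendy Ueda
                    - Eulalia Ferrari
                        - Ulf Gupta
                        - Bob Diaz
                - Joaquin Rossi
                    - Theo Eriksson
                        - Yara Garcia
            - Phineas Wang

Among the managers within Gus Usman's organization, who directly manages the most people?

Rhea Yilmaz

Direct-report counts within Gus Usman's organization: Gus Usman has 2; Eulalia Ferrari has 2; Rhea Yilmaz has 4. The largest is 4, held by Rhea Yilmaz.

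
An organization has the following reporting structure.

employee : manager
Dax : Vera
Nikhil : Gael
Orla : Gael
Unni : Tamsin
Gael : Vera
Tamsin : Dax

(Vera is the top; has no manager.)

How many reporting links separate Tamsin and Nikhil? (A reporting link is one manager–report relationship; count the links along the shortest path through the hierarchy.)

Tamsin is 2 levels below Vera, and Nikhil is 2 levels below Vera (their lowest common manager). The shortest path runs up from Tamsin to Vera and back down to Nikhil: 2 + 2 = 4 links.

4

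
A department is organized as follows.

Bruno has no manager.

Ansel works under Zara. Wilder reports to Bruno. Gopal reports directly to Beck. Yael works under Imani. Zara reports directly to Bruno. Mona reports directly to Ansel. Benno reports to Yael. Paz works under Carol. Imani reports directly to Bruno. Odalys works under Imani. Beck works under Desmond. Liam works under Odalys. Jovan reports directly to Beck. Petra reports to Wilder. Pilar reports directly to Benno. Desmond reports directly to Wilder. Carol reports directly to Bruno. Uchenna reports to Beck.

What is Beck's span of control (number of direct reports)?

Beck directly manages Gopal, Jovan, Uchenna. That is 3 direct reports.

3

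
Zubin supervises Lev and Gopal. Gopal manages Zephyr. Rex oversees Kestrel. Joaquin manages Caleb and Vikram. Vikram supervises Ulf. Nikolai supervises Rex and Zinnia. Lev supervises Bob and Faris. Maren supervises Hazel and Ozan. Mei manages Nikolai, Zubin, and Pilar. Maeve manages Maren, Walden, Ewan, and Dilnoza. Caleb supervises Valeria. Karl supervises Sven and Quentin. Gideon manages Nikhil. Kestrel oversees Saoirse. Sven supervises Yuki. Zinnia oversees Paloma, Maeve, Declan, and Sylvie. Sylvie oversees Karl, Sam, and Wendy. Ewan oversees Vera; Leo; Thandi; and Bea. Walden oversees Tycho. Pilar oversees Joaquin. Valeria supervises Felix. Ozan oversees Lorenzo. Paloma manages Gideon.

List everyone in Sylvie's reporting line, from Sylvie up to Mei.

Sylvie -> Zinnia -> Nikolai -> Mei

Sylvie reports to Zinnia. Zinnia reports to Nikolai. Nikolai reports to Mei. Mei is at the top.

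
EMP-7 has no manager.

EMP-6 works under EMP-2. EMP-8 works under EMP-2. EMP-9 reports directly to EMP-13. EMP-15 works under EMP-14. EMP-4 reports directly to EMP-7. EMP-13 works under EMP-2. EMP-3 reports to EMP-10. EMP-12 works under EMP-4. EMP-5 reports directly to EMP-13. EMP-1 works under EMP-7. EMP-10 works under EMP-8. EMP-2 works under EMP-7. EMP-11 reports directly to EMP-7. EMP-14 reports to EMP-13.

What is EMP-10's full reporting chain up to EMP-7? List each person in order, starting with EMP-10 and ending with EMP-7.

EMP-10 -> EMP-8 -> EMP-2 -> EMP-7

EMP-10 reports to EMP-8. EMP-8 reports to EMP-2. EMP-2 reports to EMP-7. EMP-7 is at the top.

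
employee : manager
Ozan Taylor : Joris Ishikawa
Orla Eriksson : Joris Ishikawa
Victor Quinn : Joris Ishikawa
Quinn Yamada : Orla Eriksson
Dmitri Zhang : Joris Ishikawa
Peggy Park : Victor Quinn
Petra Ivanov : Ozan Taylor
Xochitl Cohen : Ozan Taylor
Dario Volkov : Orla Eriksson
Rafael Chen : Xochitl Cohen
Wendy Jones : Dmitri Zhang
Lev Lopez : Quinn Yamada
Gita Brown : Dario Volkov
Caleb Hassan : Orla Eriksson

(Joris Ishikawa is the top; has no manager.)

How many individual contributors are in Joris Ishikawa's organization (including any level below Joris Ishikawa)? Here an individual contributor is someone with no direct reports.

7

The people in Joris Ishikawa's organization with no one reporting to them are Wendy Jones, Peggy Park, Caleb Hassan, Gita Brown, Lev Lopez, Rafael Chen, Petra Ivanov. That is 7.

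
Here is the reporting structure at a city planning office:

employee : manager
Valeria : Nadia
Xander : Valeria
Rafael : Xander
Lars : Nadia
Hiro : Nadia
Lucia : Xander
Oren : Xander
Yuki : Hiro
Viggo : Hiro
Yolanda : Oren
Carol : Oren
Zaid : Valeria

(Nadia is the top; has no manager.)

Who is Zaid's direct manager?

Valeria

Zaid reports directly to Valeria.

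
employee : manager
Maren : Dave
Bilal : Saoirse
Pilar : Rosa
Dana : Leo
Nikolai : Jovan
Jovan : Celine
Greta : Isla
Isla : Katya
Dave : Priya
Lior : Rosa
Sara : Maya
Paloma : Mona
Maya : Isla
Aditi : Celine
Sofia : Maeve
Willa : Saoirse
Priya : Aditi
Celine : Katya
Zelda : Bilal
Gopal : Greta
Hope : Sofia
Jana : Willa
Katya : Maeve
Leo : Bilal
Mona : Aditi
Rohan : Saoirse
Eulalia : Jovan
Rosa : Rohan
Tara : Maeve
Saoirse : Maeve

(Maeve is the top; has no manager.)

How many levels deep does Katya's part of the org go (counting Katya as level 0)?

The longest chain under Katya runs Katya → Celine → Aditi → Priya → Dave → Maren, which is 5 levels below Katya.

5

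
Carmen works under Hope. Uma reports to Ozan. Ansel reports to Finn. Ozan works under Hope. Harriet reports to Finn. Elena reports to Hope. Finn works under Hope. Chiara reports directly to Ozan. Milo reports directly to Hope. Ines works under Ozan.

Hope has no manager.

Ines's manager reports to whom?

Hope

Ines reports to Ozan, and Ozan reports to Hope. So Ines's skip-level manager is Hope.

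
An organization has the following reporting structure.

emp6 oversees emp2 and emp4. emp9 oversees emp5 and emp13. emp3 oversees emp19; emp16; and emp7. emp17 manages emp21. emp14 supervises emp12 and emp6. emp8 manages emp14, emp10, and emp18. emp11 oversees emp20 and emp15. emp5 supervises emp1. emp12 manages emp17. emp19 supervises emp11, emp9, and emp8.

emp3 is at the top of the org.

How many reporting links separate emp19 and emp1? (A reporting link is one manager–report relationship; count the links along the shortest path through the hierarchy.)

emp1 is in emp19's organization: the chain from emp1 up to emp19 is emp1 → emp5 → emp9 → emp19, which is 3 links.

3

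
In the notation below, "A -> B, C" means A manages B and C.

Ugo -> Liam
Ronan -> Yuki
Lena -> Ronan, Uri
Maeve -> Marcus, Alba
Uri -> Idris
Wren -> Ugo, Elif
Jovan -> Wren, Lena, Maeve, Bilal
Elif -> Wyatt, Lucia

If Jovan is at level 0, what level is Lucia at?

3

Chain from Lucia up to Jovan: Lucia → Elif → Wren → Jovan. That is 3 steps up, so Lucia is 3 levels below Jovan.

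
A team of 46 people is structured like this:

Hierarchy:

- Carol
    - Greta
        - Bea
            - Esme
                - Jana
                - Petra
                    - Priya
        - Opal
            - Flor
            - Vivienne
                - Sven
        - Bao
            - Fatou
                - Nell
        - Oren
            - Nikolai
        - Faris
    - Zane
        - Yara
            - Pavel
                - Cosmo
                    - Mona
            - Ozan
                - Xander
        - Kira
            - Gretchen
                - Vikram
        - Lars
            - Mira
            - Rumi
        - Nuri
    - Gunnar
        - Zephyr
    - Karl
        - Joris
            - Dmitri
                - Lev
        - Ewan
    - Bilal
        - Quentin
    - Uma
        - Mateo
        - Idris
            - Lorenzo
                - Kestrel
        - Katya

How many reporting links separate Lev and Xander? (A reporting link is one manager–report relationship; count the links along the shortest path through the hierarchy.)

8

Lev is 4 levels below Carol, and Xander is 4 levels below Carol (their lowest common manager). The shortest path runs up from Lev to Carol and back down to Xander: 4 + 4 = 8 links.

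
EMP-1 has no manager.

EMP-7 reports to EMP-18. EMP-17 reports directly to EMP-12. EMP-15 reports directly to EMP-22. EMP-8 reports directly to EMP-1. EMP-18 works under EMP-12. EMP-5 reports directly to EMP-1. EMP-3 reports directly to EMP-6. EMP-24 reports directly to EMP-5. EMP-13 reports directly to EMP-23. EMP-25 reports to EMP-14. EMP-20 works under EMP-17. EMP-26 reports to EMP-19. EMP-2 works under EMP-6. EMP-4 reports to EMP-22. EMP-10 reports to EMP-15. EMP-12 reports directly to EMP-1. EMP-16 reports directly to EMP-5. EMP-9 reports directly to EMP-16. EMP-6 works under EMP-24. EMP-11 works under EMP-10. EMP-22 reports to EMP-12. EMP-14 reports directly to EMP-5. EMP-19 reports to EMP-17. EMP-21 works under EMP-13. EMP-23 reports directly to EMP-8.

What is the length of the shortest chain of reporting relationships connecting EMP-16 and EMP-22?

EMP-16 is 2 levels below EMP-1, and EMP-22 is 2 levels below EMP-1 (their lowest common manager). The shortest path runs up from EMP-16 to EMP-1 and back down to EMP-22: 2 + 2 = 4 links.

4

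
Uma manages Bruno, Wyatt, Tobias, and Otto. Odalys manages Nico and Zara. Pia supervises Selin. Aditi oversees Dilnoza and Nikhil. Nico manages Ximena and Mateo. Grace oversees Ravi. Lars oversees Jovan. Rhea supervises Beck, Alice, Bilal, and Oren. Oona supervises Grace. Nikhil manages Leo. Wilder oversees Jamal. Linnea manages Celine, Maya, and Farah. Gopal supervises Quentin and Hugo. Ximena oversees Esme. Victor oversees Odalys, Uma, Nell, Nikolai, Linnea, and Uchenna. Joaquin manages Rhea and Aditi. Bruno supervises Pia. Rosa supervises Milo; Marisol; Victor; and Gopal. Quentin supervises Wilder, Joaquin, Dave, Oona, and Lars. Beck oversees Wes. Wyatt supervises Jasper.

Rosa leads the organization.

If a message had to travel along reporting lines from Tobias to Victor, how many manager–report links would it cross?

2

Tobias is in Victor's organization: the chain from Tobias up to Victor is Tobias → Uma → Victor, which is 2 links.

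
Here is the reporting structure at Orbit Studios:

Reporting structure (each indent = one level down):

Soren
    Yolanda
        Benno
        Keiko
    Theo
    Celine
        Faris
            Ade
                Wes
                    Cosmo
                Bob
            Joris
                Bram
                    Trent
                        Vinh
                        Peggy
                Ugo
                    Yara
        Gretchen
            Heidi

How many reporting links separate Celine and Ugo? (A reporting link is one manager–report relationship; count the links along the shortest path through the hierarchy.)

3

Ugo is in Celine's organization: the chain from Ugo up to Celine is Ugo → Joris → Faris → Celine, which is 3 links.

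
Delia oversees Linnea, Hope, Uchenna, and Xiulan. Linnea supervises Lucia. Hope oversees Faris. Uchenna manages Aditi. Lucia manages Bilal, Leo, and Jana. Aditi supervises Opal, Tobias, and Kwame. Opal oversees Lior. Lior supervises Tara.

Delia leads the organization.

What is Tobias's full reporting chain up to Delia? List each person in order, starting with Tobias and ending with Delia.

Tobias -> Aditi -> Uchenna -> Delia

Tobias reports to Aditi. Aditi reports to Uchenna. Uchenna reports to Delia. Delia is at the top.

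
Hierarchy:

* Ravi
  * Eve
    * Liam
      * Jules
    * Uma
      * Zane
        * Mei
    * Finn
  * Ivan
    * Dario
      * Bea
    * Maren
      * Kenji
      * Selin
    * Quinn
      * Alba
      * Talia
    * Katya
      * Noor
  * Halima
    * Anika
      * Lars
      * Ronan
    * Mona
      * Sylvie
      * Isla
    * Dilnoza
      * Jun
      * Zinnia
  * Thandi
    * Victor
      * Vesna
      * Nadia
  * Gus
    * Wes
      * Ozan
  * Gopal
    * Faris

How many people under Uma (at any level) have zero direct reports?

1

The only person in Uma's organization with no one reporting to them is Mei. That is 1.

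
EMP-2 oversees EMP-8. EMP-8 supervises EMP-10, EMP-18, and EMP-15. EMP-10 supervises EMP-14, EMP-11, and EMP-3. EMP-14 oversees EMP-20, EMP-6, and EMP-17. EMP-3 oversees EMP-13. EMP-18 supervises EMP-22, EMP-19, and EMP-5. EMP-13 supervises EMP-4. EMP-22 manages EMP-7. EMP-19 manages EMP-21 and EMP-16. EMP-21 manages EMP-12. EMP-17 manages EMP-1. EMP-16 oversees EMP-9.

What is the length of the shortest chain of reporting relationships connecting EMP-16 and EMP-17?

6

EMP-16 is 3 levels below EMP-8, and EMP-17 is 3 levels below EMP-8 (their lowest common manager). The shortest path runs up from EMP-16 to EMP-8 and back down to EMP-17: 3 + 3 = 6 links.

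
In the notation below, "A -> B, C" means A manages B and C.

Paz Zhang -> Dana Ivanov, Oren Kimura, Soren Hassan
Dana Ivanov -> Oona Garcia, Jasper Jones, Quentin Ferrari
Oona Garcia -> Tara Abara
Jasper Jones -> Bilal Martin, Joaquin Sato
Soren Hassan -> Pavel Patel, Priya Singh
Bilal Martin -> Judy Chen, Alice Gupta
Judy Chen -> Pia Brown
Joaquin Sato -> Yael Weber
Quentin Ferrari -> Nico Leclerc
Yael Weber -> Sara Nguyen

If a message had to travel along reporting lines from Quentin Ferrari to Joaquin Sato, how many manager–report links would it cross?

3

Quentin Ferrari is 1 level below Dana Ivanov, and Joaquin Sato is 2 levels below Dana Ivanov (their lowest common manager). The shortest path runs up from Quentin Ferrari to Dana Ivanov and back down to Joaquin Sato: 1 + 2 = 3 links.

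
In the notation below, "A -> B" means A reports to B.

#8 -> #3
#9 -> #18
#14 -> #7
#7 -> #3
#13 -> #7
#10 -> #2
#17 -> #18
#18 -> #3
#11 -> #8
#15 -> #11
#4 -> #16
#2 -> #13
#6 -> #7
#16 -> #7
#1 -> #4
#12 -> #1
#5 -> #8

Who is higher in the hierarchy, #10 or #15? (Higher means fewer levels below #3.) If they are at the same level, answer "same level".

#10 is 4 levels below #3; #15 is 3. #15 is higher.

#15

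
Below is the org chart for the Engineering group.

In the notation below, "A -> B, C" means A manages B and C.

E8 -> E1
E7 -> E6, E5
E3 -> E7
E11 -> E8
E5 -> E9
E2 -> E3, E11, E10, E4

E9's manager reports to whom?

E7

E9 reports to E5, and E5 reports to E7. So E9's skip-level manager is E7.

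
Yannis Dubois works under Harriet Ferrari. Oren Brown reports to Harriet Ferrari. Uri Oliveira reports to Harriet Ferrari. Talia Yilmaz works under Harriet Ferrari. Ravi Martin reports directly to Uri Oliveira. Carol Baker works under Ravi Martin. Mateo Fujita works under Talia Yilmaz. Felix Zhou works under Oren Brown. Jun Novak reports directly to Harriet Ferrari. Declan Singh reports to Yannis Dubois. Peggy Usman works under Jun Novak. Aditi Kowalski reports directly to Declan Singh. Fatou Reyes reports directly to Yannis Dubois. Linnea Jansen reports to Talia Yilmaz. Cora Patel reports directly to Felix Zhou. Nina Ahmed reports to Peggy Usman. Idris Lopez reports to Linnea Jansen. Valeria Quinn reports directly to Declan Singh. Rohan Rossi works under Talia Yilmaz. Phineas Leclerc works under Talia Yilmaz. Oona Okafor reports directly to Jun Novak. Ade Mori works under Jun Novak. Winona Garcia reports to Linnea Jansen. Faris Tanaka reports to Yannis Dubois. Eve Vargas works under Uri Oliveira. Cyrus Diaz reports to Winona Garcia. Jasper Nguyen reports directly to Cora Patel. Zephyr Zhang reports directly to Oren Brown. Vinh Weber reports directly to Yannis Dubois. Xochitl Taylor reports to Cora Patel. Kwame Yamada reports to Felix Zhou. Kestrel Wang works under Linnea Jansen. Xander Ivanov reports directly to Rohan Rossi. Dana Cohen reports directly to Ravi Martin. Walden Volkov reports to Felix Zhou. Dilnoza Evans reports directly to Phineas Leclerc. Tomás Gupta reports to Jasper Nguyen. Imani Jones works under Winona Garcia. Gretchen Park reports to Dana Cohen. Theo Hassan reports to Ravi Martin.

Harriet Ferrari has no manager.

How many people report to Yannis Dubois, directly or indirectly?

6

Yannis Dubois directly manages Declan Singh, Fatou Reyes, Faris Tanaka, Vinh Weber. Under Declan Singh: Valeria Quinn, Aditi Kowalski (2). Fatou Reyes has no reports. Faris Tanaka has no reports. Vinh Weber has no reports. So Yannis Dubois's organization is 4 direct reports plus everyone under them: 3 + 1 + 1 + 1 = 6.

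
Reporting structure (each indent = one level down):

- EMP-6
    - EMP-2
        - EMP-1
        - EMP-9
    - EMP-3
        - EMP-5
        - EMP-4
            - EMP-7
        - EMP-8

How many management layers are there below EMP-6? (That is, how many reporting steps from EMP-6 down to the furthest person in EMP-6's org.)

The longest chain under EMP-6 runs EMP-6 → EMP-3 → EMP-4 → EMP-7, which is 3 levels below EMP-6.

3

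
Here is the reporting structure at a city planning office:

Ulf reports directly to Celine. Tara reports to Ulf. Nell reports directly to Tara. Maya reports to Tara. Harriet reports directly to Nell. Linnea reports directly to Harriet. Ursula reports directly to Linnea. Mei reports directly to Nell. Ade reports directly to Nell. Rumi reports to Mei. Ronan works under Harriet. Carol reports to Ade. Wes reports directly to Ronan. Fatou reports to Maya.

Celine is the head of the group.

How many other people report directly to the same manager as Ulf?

0

Ulf reports to Celine, and Celine has no other direct reports. Ulf has 0 peers.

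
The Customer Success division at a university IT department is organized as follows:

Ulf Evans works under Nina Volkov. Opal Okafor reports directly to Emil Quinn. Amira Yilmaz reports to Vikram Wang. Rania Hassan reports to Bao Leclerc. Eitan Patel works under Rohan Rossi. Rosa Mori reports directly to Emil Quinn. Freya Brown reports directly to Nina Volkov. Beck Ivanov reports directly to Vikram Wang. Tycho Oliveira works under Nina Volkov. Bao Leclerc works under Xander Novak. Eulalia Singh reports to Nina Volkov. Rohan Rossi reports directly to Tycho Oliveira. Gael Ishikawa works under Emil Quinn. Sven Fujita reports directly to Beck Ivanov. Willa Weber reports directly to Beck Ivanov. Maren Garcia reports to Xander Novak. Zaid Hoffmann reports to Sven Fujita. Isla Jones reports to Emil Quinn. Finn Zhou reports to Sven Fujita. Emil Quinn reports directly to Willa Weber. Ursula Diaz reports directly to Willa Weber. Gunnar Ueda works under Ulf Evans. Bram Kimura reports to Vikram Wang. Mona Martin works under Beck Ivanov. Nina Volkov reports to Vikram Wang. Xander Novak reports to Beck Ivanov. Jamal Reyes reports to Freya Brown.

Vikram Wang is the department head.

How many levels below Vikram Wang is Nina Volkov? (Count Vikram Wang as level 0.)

Chain from Nina Volkov up to Vikram Wang: Nina Volkov → Vikram Wang. That is 1 step up, so Nina Volkov is 1 level below Vikram Wang.

1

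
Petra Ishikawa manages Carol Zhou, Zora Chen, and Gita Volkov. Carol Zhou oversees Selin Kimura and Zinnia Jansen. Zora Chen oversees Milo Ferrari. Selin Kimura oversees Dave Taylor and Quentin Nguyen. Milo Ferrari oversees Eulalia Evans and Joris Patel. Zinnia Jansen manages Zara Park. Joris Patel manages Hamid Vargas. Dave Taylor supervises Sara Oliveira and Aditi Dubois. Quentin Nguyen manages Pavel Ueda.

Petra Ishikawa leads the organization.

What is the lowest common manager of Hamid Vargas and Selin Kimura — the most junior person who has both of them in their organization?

Hamid Vargas's chain of managers is Joris Patel, Milo Ferrari, Zora Chen, Petra Ishikawa. Selin Kimura's chain of managers is Carol Zhou, Petra Ishikawa. The first manager that appears in both chains is Petra Ishikawa.

Petra Ishikawa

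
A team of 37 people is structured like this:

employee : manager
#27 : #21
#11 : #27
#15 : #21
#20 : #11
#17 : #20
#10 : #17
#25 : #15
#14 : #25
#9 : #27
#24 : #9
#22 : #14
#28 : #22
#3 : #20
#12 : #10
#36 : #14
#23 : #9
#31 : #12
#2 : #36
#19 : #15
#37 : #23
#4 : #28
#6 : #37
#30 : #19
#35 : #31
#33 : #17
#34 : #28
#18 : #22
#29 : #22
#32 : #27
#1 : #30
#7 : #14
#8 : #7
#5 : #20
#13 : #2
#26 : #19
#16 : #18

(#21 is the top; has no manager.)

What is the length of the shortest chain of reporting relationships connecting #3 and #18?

9

#3 is 4 levels below #21, and #18 is 5 levels below #21 (their lowest common manager). The shortest path runs up from #3 to #21 and back down to #18: 4 + 5 = 9 links.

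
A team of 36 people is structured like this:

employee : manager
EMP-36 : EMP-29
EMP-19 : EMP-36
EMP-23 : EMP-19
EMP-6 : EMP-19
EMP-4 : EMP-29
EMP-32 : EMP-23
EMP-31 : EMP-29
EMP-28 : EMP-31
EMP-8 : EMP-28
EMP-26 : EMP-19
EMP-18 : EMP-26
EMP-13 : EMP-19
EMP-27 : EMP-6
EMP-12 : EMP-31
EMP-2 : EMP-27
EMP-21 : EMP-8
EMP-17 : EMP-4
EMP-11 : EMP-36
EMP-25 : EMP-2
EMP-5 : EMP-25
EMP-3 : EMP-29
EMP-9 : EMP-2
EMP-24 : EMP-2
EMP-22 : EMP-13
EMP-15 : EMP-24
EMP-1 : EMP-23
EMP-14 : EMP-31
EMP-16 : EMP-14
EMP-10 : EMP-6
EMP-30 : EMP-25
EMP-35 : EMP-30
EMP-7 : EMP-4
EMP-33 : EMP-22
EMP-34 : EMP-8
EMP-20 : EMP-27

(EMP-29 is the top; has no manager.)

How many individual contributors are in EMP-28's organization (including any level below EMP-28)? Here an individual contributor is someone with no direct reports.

2

The people in EMP-28's organization with no one reporting to them are EMP-34, EMP-21. That is 2.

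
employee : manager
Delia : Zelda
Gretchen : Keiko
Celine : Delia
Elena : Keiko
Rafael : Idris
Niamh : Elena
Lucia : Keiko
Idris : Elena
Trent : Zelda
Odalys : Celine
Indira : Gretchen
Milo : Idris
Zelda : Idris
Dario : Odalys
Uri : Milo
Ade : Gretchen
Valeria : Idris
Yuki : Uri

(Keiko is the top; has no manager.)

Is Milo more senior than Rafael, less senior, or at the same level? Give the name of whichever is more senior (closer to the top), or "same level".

same level

Both Milo and Rafael are 3 levels below Keiko.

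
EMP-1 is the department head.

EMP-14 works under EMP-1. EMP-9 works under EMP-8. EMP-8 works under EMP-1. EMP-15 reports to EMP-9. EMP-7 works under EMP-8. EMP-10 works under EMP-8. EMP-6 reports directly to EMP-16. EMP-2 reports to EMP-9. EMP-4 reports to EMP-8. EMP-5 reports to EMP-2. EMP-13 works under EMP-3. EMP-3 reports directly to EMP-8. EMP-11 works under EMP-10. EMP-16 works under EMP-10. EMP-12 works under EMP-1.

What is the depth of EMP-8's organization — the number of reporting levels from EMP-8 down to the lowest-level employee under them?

3

The longest chain under EMP-8 runs EMP-8 → EMP-10 → EMP-16 → EMP-6, which is 3 levels below EMP-8.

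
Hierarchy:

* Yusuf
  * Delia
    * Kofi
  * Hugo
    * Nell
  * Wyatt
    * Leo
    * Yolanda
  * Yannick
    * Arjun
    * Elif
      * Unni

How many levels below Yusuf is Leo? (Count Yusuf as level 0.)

Chain from Leo up to Yusuf: Leo → Wyatt → Yusuf. That is 2 steps up, so Leo is 2 levels below Yusuf.

2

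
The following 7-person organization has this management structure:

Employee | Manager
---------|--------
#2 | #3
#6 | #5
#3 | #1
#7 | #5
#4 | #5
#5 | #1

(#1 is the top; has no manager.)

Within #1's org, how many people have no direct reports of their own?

The people in #1's organization with no one reporting to them are #2, #6, #7, #4. That is 4.

4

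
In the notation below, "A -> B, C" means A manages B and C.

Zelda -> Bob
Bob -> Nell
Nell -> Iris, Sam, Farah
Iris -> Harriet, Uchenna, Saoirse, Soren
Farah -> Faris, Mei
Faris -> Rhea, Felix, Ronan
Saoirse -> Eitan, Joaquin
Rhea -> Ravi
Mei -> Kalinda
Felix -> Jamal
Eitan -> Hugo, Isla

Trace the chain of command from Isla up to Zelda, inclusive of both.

Isla reports to Eitan. Eitan reports to Saoirse. Saoirse reports to Iris. Iris reports to Nell. Nell reports to Bob. Bob reports to Zelda. Zelda is at the top.

Isla -> Eitan -> Saoirse -> Iris -> Nell -> Bob -> Zelda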